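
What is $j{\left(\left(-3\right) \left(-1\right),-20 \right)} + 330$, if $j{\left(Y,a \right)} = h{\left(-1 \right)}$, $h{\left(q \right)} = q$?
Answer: $329$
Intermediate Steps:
$j{\left(Y,a \right)} = -1$
$j{\left(\left(-3\right) \left(-1\right),-20 \right)} + 330 = -1 + 330 = 329$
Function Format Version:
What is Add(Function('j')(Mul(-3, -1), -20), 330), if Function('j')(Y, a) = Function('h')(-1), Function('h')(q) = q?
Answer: 329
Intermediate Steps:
Function('j')(Y, a) = -1
Add(Function('j')(Mul(-3, -1), -20), 330) = Add(-1, 330) = 329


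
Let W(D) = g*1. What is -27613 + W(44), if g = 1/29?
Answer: -800776/29 ≈ -27613.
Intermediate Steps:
g = 1/29 ≈ 0.034483
W(D) = 1/29 (W(D) = (1/29)*1 = 1/29)
-27613 + W(44) = -27613 + 1/29 = -800776/29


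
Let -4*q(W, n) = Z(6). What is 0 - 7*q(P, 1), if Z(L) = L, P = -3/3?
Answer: 21/2 ≈ 10.500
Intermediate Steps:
P = -1 (P = -3*⅓ = -1)
q(W, n) = -3/2 (q(W, n) = -¼*6 = -3/2)
0 - 7*q(P, 1) = 0 - 7*(-3/2) = 0 + 21/2 = 21/2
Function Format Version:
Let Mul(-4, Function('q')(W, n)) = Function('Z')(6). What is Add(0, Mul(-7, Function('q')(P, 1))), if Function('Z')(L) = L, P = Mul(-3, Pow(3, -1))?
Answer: Rational(21, 2) ≈ 10.500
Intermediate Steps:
P = -1 (P = Mul(-3, Rational(1, 3)) = -1)
Function('q')(W, n) = Rational(-3, 2) (Function('q')(W, n) = Mul(Rational(-1, 4), 6) = Rational(-3, 2))
Add(0, Mul(-7, Function('q')(P, 1))) = Add(0, Mul(-7, Rational(-3, 2))) = Add(0, Rational(21, 2)) = Rational(21, 2)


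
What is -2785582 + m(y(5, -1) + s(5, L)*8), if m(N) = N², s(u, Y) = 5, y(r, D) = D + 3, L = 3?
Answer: -2783818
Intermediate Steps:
y(r, D) = 3 + D
-2785582 + m(y(5, -1) + s(5, L)*8) = -2785582 + ((3 - 1) + 5*8)² = -2785582 + (2 + 40)² = -2785582 + 42² = -2785582 + 1764 = -2783818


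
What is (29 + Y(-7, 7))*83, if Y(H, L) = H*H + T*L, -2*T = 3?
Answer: 11205/2 ≈ 5602.5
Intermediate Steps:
T = -3/2 (T = -½*3 = -3/2 ≈ -1.5000)
Y(H, L) = H² - 3*L/2 (Y(H, L) = H*H - 3*L/2 = H² - 3*L/2)
(29 + Y(-7, 7))*83 = (29 + ((-7)² - 3/2*7))*83 = (29 + (49 - 21/2))*83 = (29 + 77/2)*83 = (135/2)*83 = 11205/2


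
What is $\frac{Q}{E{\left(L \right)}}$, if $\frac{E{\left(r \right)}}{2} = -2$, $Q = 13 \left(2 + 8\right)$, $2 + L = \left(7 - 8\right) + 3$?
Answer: $- \frac{65}{2} \approx -32.5$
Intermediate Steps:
$L = 0$ ($L = -2 + \left(\left(7 - 8\right) + 3\right) = -2 + \left(-1 + 3\right) = -2 + 2 = 0$)
$Q = 130$ ($Q = 13 \cdot 10 = 130$)
$E{\left(r \right)} = -4$ ($E{\left(r \right)} = 2 \left(-2\right) = -4$)
$\frac{Q}{E{\left(L \right)}} = \frac{130}{-4} = 130 \left(- \frac{1}{4}\right) = - \frac{65}{2}$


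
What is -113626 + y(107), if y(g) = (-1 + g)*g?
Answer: -102284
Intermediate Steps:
y(g) = g*(-1 + g)
-113626 + y(107) = -113626 + 107*(-1 + 107) = -113626 + 107*106 = -113626 + 11342 = -102284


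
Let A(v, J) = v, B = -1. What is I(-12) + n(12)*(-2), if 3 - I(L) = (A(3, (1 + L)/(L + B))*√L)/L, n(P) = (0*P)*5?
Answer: 3 + I*√3/2 ≈ 3.0 + 0.86602*I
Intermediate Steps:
n(P) = 0 (n(P) = 0*5 = 0)
I(L) = 3 - 3/√L (I(L) = 3 - 3*√L/L = 3 - 3/√L)
I(-12) + n(12)*(-2) = (3 - (-1)*I*√3/2) + 0*(-2) = (3 - (-1)*I*√3/2) + 0 = (3 + I*√3/2) + 0 = 3 + I*√3/2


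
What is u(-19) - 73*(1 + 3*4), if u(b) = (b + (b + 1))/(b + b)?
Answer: -36025/38 ≈ -948.03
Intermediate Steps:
u(b) = (1 + 2*b)/(2*b) (u(b) = (b + (1 + b))/((2*b)) = (1 + 2*b)*(1/(2*b)) = (1 + 2*b)/(2*b))
u(-19) - 73*(1 + 3*4) = (1/2 - 19)/(-19) - 73*(1 + 3*4) = -1/19*(-37/2) - 73*(1 + 12) = 37/38 - 73*13 = 37/38 - 949 = -36025/38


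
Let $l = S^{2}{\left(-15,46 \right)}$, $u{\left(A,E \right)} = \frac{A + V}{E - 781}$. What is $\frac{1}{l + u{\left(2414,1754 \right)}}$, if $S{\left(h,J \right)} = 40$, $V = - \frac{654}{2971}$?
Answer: $\frac{2890783}{4632424140} \approx 0.00062403$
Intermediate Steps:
$V = - \frac{654}{2971}$ ($V = \left(-654\right) \frac{1}{2971} = - \frac{654}{2971} \approx -0.22013$)
$u{\left(A,E \right)} = \frac{- \frac{654}{2971} + A}{-781 + E}$ ($u{\left(A,E \right)} = \frac{A - \frac{654}{2971}}{E - 781} = \frac{- \frac{654}{2971} + A}{-781 + E}$)
$l = 1600$ ($l = 40^{2} = 1600$)
$\frac{1}{l + u{\left(2414,1754 \right)}} = \frac{1}{1600 + \frac{- \frac{654}{2971} + 2414}{-781 + 1754}} = \frac{1}{1600 + \frac{1}{973} \cdot \frac{7171340}{2971}} = \frac{1}{1600 + \frac{7171340}{2890783}} = \frac{1}{\frac{4632424140}{2890783}} = \frac{2890783}{4632424140}$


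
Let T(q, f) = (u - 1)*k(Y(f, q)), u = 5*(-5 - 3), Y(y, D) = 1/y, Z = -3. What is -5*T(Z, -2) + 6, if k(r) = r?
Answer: -193/2 ≈ -96.500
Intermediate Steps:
u = -40 (u = 5*(-8) = -40)
T(q, f) = -41/f (T(q, f) = (-40 - 1)/f = -41/f)
-5*T(Z, -2) + 6 = -(-205)/(-2) + 6 = -(-205)*(-1)/2 + 6 = -5*41/2 + 6 = -205/2 + 6 = -193/2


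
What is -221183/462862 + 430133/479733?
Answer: 92983436507/222050175846 ≈ 0.41875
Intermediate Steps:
-221183/462862 + 430133/479733 = 92983436507/222050175846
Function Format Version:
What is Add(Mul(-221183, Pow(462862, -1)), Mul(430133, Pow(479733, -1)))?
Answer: Rational(92983436507, 222050175846) ≈ 0.41875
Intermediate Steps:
Add(Mul(-221183, Pow(462862, -1)), Mul(430133, Pow(479733, -1))) = Add(Mul(-221183, Rational(1, 462862)), Mul(430133, Rational(1, 479733))) = Add(Rational(-221183, 462862), Rational(430133, 479733)) = Rational(92983436507, 222050175846)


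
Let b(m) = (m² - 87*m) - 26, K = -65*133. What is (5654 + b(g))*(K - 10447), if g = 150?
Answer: -287869176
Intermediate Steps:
K = -8645
b(m) = -26 + m² - 87*m
(5654 + b(g))*(K - 10447) = (5654 + (-26 + 150² - 87*150))*(-8645 - 10447) = (5654 + (-26 + 22500 - 13050))*(-19092) = (5654 + 9424)*(-19092) = 15078*(-19092) = -287869176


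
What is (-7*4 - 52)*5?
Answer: -400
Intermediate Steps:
(-7*4 - 52)*5 = (-28 - 52)*5 = -80*5 = -400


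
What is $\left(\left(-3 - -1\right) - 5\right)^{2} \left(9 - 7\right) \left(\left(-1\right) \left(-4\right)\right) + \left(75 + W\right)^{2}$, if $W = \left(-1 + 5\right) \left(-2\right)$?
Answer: $4881$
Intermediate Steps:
$W = -8$ ($W = 4 \left(-2\right) = -8$)
$\left(\left(-3 - -1\right) - 5\right)^{2} \left(9 - 7\right) \left(\left(-1\right) \left(-4\right)\right) + \left(75 + W\right)^{2} = \left(\left(-3 - -1\right) - 5\right)^{2} \left(9 - 7\right) \left(\left(-1\right) \left(-4\right)\right) + \left(75 - 8\right)^{2} = \left(\left(-3 + 1\right) + \left(-5 + 0\right)\right)^{2} \cdot 2 \cdot 4 + 67^{2} = \left(-2 - 5\right)^{2} \cdot 2 \cdot 4 + 4489 = \left(-7\right)^{2} \cdot 2 \cdot 4 + 4489 = 49 \cdot 2 \cdot 4 + 4489 = 98 \cdot 4 + 4489 = 392 + 4489 = 4881$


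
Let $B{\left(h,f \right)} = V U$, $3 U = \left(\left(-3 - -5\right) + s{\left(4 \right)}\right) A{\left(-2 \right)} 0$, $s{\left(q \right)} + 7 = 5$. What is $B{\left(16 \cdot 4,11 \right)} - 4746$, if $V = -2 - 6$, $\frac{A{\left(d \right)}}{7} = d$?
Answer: $-4746$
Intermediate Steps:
$s{\left(q \right)} = -2$ ($s{\left(q \right)} = -7 + 5 = -2$)
$A{\left(d \right)} = 7 d$
$V = -8$ ($V = -2 - 6 = -8$)
$U = 0$ ($U = \frac{\left(\left(-3 - -5\right) - 2\right) 7 \left(-2\right) 0}{3} = \frac{\left(\left(-3 + 5\right) - 2\right) \left(-14\right) 0}{3} = \frac{\left(2 - 2\right) \left(-14\right) 0}{3} = \frac{0 \left(-14\right) 0}{3} = \frac{0 \cdot 0}{3} = \frac{1}{3} \cdot 0 = 0$)
$B{\left(h,f \right)} = 0$ ($B{\left(h,f \right)} = \left(-8\right) 0 = 0$)
$B{\left(16 \cdot 4,11 \right)} - 4746 = 0 - 4746 = -4746$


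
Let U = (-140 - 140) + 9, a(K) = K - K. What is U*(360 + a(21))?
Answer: -97560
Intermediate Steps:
a(K) = 0
U = -271 (U = -280 + 9 = -271)
U*(360 + a(21)) = -271*(360 + 0) = -271*360 = -97560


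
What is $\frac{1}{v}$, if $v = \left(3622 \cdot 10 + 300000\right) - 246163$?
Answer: $\frac{1}{90057} \approx 1.1104 \cdot 10^{-5}$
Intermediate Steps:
$v = 90057$ ($v = \left(36220 + 300000\right) - 246163 = 336220 - 246163 = 90057$)
$\frac{1}{v} = \frac{1}{90057}$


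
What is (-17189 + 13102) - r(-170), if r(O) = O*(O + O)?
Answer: -61887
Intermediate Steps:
r(O) = 2*O² (r(O) = O*(2*O) = 2*O²)
(-17189 + 13102) - r(-170) = (-17189 + 13102) - 2*(-170)² = -4087 - 2*28900 = -4087 - 1*57800 = -4087 - 57800 = -61887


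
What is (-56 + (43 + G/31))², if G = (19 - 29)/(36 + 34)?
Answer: 7963684/47089 ≈ 169.12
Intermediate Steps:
G = -⅐ (G = -10/70 = -10*1/70 = -⅐ ≈ -0.14286)
(-56 + (43 + G/31))² = (-56 + (43 - ⅐/31))² = (-56 + (43 - ⅐*1/31))² = (-56 + (43 - 1/217))² = (-56 + 9330/217)² = (-2822/217)² = 7963684/47089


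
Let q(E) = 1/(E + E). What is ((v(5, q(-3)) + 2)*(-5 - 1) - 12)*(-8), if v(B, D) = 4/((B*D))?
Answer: -192/5 ≈ -38.400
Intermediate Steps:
q(E) = 1/(2*E)
v(B, D) = 4/(B*D) (v(B, D) = 4*(1/(B*D)) = 4/(B*D))
((v(5, q(-3)) + 2)*(-5 - 1) - 12)*(-8) = ((4/(5*((1/2)/(-3))) + 2)*(-5 - 1) - 12)*(-8) = ((4*(1/5)/((1/2)*(-1/3)) + 2)*(-6) - 12)*(-8) = ((4*(1/5)/(-1/6) + 2)*(-6) - 12)*(-8) = ((4*(1/5)*(-6) + 2)*(-6) - 12)*(-8) = ((-24/5 + 2)*(-6) - 12)*(-8) = (-14/5*(-6) - 12)*(-8) = (84/5 - 12)*(-8) = (24/5)*(-8) = -192/5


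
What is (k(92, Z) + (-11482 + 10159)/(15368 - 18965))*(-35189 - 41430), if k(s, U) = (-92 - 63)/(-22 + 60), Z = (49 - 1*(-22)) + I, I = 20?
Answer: 12955276853/45562 ≈ 2.8434e+5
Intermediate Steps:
Z = 91 (Z = (49 - 1*(-22)) + 20 = (49 + 22) + 20 = 71 + 20 = 91)
k(s, U) = -155/38
(k(92, Z) + (-11482 + 10159)/(15368 - 18965))*(-35189 - 41430) = (-155/38 + (-11482 + 10159)/(15368 - 18965))*(-35189 - 41430) = (-155/38 - 1323/(-3597))*(-76619) = (-155/38 - 1323*(-1/3597))*(-76619) = (-155/38 + 441/1199)*(-76619) = -169087/45562*(-76619) = 12955276853/45562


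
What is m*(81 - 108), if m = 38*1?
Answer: -1026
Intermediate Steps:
m = 38
m*(81 - 108) = 38*(81 - 108) = 38*(-27) = -1026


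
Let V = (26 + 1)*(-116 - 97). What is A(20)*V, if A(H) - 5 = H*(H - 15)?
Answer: -603855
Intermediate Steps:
A(H) = 5 + H*(-15 + H) (A(H) = 5 + H*(H - 15) = 5 + H*(-15 + H))
V = -5751 (V = 27*(-213) = -5751)
A(20)*V = (5 + 20² - 15*20)*(-5751) = (5 + 400 - 300)*(-5751) = 105*(-5751) = -603855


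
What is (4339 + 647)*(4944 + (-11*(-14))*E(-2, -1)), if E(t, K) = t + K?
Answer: 22347252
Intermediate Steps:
E(t, K) = K + t
(4339 + 647)*(4944 + (-11*(-14))*E(-2, -1)) = (4339 + 647)*(4944 + (-11*(-14))*(-1 - 2)) = 4986*(4944 + 154*(-3)) = 4986*(4944 - 462) = 4986*4482 = 22347252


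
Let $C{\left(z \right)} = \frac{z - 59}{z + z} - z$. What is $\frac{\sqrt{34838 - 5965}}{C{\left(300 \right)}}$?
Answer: $- \frac{600 \sqrt{28873}}{179759} \approx -0.56716$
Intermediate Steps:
$C{\left(z \right)} = - z + \frac{-59 + z}{2 z}$ ($C{\left(z \right)} = \frac{-59 + z}{2 z} - z = - z + \frac{-59 + z}{2 z}$)
$\frac{\sqrt{34838 - 5965}}{C{\left(300 \right)}} = \frac{\sqrt{34838 - 5965}}{\frac{1}{2} - 300 - \frac{59}{2 \cdot 300}} = \frac{\sqrt{28873}}{\frac{1}{2} - 300 - \frac{59}{600}} = \frac{\sqrt{28873}}{- \frac{179759}{600}} = \sqrt{28873} \left(- \frac{600}{179759}\right) = - \frac{600 \sqrt{28873}}{179759}$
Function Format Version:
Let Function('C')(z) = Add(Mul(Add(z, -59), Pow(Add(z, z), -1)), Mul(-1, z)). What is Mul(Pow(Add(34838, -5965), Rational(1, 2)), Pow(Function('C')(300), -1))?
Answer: Mul(Rational(-600, 179759), Pow(28873, Rational(1, 2))) ≈ -0.56716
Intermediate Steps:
Function('C')(z) = Add(Mul(-1, z), Mul(Rational(1, 2), Pow(z, -1), Add(-59, z))) (Function('C')(z) = Add(Mul(Add(-59, z), Pow(Mul(2, z), -1)), Mul(-1, z)) = Add(Mul(Add(-59, z), Mul(Rational(1, 2), Pow(z, -1))), Mul(-1, z)) = Add(Mul(Rational(1, 2), Pow(z, -1), Add(-59, z)), Mul(-1, z)) = Add(Mul(-1, z), Mul(Rational(1, 2), Pow(z, -1), Add(-59, z))))
Mul(Pow(Add(34838, -5965), Rational(1, 2)), Pow(Function('C')(300), -1)) = Mul(Pow(Add(34838, -5965), Rational(1, 2)), Pow(Add(Rational(1, 2), Mul(-1, 300), Mul(Rational(-59, 2), Pow(300, -1))), -1)) = Mul(Pow(28873, Rational(1, 2)), Pow(Add(Rational(1, 2), -300, Mul(Rational(-59, 2), Rational(1, 300))), -1)) = Mul(Pow(28873, Rational(1, 2)), Pow(Add(Rational(1, 2), -300, Rational(-59, 600)), -1)) = Mul(Pow(28873, Rational(1, 2)), Pow(Rational(-179759, 600), -1)) = Mul(Pow(28873, Rational(1, 2)), Rational(-600, 179759)) = Mul(Rational(-600, 179759), Pow(28873, Rational(1, 2)))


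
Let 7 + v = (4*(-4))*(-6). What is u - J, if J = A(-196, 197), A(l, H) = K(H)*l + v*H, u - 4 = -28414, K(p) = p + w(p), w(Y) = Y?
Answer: 31281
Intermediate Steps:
K(p) = 2*p (K(p) = p + p = 2*p)
v = 89 (v = -7 + (4*(-4))*(-6) = -7 - 16*(-6) = -7 + 96 = 89)
u = -28410 (u = 4 - 28414 = -28410)
A(l, H) = 89*H + 2*H*l (A(l, H) = (2*H)*l + 89*H = 2*H*l + 89*H = 89*H + 2*H*l)
J = -59691 (J = 197*(89 + 2*(-196)) = 197*(89 - 392) = 197*(-303) = -59691)
u - J = -28410 - 1*(-59691) = -28410 + 59691 = 31281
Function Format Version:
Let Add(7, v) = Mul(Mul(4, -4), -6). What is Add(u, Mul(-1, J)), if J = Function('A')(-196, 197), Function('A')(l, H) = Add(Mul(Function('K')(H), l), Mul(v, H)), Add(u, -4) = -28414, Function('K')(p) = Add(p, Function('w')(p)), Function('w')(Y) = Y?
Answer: 31281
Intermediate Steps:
Function('K')(p) = Mul(2, p) (Function('K')(p) = Add(p, p) = Mul(2, p))
v = 89 (v = Add(-7, Mul(Mul(4, -4), -6)) = Add(-7, Mul(-16, -6)) = Add(-7, 96) = 89)
u = -28410 (u = Add(4, -28414) = -28410)
Function('A')(l, H) = Add(Mul(89, H), Mul(2, H, l)) (Function('A')(l, H) = Add(Mul(Mul(2, H), l), Mul(89, H)) = Add(Mul(2, H, l), Mul(89, H)) = Add(Mul(89, H), Mul(2, H, l)))
J = -59691 (J = Mul(197, Add(89, Mul(2, -196))) = Mul(197, Add(89, -392)) = Mul(197, -303) = -59691)
Add(u, Mul(-1, J)) = Add(-28410, Mul(-1, -59691)) = Add(-28410, 59691) = 31281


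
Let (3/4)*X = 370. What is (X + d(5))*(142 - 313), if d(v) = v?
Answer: -85215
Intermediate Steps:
X = 1480/3 (X = (4/3)*370 = 1480/3 ≈ 493.33)
(X + d(5))*(142 - 313) = (1480/3 + 5)*(142 - 313) = (1495/3)*(-171) = -85215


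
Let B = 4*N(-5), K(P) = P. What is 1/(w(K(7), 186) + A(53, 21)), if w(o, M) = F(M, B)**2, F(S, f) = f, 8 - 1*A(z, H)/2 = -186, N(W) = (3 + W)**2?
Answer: 1/644 ≈ 0.0015528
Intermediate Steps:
A(z, H) = 388 (A(z, H) = 16 - 2*(-186) = 16 + 372 = 388)
B = 16 (B = 4*(3 - 5)**2 = 4*(-2)**2 = 4*4 = 16)
w(o, M) = 256 (w(o, M) = 16**2 = 256)
1/(w(K(7), 186) + A(53, 21)) = 1/(256 + 388) = 1/644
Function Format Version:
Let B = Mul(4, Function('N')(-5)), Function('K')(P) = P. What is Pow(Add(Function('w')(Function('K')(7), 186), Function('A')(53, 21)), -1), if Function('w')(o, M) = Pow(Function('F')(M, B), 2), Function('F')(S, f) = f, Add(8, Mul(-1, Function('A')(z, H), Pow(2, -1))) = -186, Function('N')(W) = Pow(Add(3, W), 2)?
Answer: Rational(1, 644) ≈ 0.0015528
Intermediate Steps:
Function('A')(z, H) = 388 (Function('A')(z, H) = Add(16, Mul(-2, -186)) = Add(16, 372) = 388)
B = 16 (B = Mul(4, Pow(Add(3, -5), 2)) = Mul(4, Pow(-2, 2)) = Mul(4, 4) = 16)
Function('w')(o, M) = 256 (Function('w')(o, M) = Pow(16, 2) = 256)
Pow(Add(Function('w')(Function('K')(7), 186), Function('A')(53, 21)), -1) = Pow(Add(256, 388), -1) = Pow(644, -1) = Rational(1, 644)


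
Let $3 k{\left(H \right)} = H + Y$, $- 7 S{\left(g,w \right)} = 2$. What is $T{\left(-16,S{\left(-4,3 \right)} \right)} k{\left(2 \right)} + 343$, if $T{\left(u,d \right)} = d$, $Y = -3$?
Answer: $\frac{7205}{21} \approx 343.1$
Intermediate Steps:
$S{\left(g,w \right)} = - \frac{2}{7}$ ($S{\left(g,w \right)} = \left(- \frac{1}{7}\right) 2 = - \frac{2}{7}$)
$k{\left(H \right)} = -1 + \frac{H}{3}$ ($k{\left(H \right)} = \frac{H - 3}{3} = \frac{-3 + H}{3} = -1 + \frac{H}{3}$)
$T{\left(-16,S{\left(-4,3 \right)} \right)} k{\left(2 \right)} + 343 = - \frac{2 \left(-1 + \frac{1}{3} \cdot 2\right)}{7} + 343 = - \frac{2 \left(-1 + \frac{2}{3}\right)}{7} + 343 = \left(- \frac{2}{7}\right) \left(- \frac{1}{3}\right) + 343 = \frac{2}{21} + 343 = \frac{7205}{21}$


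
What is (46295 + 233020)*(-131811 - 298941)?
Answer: -120315494880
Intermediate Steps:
(46295 + 233020)*(-131811 - 298941) = 279315*(-430752) = -120315494880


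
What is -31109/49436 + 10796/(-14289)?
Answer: -978227557/706391004 ≈ -1.3848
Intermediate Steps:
-31109/49436 + 10796/(-14289) = -31109*1/49436 + 10796*(-1/14289) = -31109/49436 - 10796/14289 = -978227557/706391004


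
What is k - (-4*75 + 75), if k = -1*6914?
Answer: -6689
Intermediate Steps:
k = -6914
k - (-4*75 + 75) = -6914 - (-4*75 + 75) = -6914 - (-300 + 75) = -6914 - 1*(-225) = -6914 + 225 = -6689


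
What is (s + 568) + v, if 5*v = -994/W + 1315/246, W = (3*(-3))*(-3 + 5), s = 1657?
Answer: 8254949/3690 ≈ 2237.1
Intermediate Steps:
W = -18 (W = -9*2 = -18)
v = 44699/3690 (v = (-994/(-18) + 1315/246)/5 = (-994*(-1/18) + 1315*(1/246))/5 = (497/9 + 1315/246)/5 = (1/5)*(44699/738) = 44699/3690 ≈ 12.114)
(s + 568) + v = (1657 + 568) + 44699/3690 = 2225 + 44699/3690 = 8254949/3690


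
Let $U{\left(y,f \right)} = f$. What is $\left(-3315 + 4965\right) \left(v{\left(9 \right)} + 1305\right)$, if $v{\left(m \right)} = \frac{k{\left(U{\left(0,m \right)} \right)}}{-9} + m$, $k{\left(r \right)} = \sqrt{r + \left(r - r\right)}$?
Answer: $2167550$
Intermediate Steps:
$k{\left(r \right)} = \sqrt{r}$ ($k{\left(r \right)} = \sqrt{r + 0} = \sqrt{r}$)
$v{\left(m \right)} = m - \frac{\sqrt{m}}{9}$ ($v{\left(m \right)} = \frac{\sqrt{m}}{-9} + m = \sqrt{m} \left(- \frac{1}{9}\right) + m = - \frac{\sqrt{m}}{9} + m = m - \frac{\sqrt{m}}{9}$)
$\left(-3315 + 4965\right) \left(v{\left(9 \right)} + 1305\right) = \left(-3315 + 4965\right) \left(\left(9 - \frac{\sqrt{9}}{9}\right) + 1305\right) = 1650 \left(\left(9 - \frac{1}{3}\right) + 1305\right) = 1650 \left(\frac{26}{3} + 1305\right) = 1650 \cdot \frac{3941}{3} = 2167550$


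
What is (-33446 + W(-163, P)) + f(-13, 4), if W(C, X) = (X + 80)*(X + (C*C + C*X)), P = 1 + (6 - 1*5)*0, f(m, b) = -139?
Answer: 2105382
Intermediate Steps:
P = 1 (P = 1 + (6 - 5)*0 = 1 + 1*0 = 1 + 0 = 1)
W(C, X) = (80 + X)*(X + C² + C*X) (W(C, X) = (80 + X)*(X + (C² + C*X)) = (80 + X)*(X + C² + C*X))
(-33446 + W(-163, P)) + f(-13, 4) = (-33446 + (1² + 80*1 + 80*(-163)² - 163*1² + 1*(-163)² + 80*(-163)*1)) - 139 = (-33446 + (1 + 80 + 80*26569 - 163*1 + 1*26569 - 13040)) - 139 = (-33446 + (1 + 80 + 2125520 - 163 + 26569 - 13040)) - 139 = (-33446 + 2138967) - 139 = 2105521 - 139 = 2105382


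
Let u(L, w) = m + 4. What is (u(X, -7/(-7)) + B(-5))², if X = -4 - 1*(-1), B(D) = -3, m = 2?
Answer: 9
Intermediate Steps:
X = -3 (X = -4 + 1 = -3)
u(L, w) = 6 (u(L, w) = 2 + 4 = 6)
(u(X, -7/(-7)) + B(-5))² = (6 - 3)² = 3² = 9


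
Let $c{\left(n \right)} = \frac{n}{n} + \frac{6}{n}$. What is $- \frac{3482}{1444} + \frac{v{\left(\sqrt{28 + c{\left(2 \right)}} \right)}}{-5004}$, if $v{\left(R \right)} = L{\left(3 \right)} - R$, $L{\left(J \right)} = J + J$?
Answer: $- \frac{363179}{150537} + \frac{\sqrt{2}}{1251} \approx -2.4114$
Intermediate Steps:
$c{\left(n \right)} = 1 + \frac{6}{n}$
$L{\left(J \right)} = 2 J$
$v{\left(R \right)} = 6 - R$ ($v{\left(R \right)} = 2 \cdot 3 - R = 6 - R$)
$- \frac{3482}{1444} + \frac{v{\left(\sqrt{28 + c{\left(2 \right)}} \right)}}{-5004} = - \frac{3482}{1444} + \frac{6 - \sqrt{28 + \frac{6 + 2}{2}}}{-5004} = \left(-3482\right) \frac{1}{1444} + \left(6 - \sqrt{28 + \frac{1}{2} \cdot 8}\right) \left(- \frac{1}{5004}\right) = - \frac{1741}{722} + \left(6 - \sqrt{28 + 4}\right) \left(- \frac{1}{5004}\right) = - \frac{1741}{722} + \left(6 - \sqrt{32}\right) \left(- \frac{1}{5004}\right) = - \frac{1741}{722} + \left(6 - 4 \sqrt{2}\right) \left(- \frac{1}{5004}\right) = - \frac{1741}{722} - \left(\frac{1}{834} - \frac{\sqrt{2}}{1251}\right) = - \frac{363179}{150537} + \frac{\sqrt{2}}{1251}$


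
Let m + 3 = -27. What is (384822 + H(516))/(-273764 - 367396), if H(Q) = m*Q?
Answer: -20519/35620 ≈ -0.57605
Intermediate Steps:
m = -30 (m = -3 - 27 = -30)
H(Q) = -30*Q
(384822 + H(516))/(-273764 - 367396) = (384822 - 30*516)/(-273764 - 367396) = (384822 - 15480)/(-641160) = 369342*(-1/641160) = -20519/35620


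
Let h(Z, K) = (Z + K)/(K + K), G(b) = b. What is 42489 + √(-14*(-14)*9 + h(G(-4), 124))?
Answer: 42489 + √1695669/31 ≈ 42531.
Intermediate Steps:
h(Z, K) = (K + Z)/(2*K) (h(Z, K) = (K + Z)/((2*K)) = (K + Z)*(1/(2*K)) = (K + Z)/(2*K))
42489 + √(-14*(-14)*9 + h(G(-4), 124)) = 42489 + √(-14*(-14)*9 + (½)*(124 - 4)/124) = 42489 + √(196*9 + (½)*(1/124)*120) = 42489 + √(1764 + 15/31) = 42489 + √(54699/31) = 42489 + √1695669/31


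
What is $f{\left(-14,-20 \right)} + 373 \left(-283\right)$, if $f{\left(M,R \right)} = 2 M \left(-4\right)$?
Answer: $-105447$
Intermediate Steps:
$f{\left(M,R \right)} = - 8 M$
$f{\left(-14,-20 \right)} + 373 \left(-283\right) = \left(-8\right) \left(-14\right) + 373 \left(-283\right) = 112 - 105559 = -105447$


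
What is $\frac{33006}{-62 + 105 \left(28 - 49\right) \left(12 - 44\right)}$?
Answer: $\frac{16503}{35249} \approx 0.46818$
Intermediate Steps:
$\frac{33006}{-62 + 105 \left(28 - 49\right) \left(12 - 44\right)} = \frac{33006}{-62 + 105 \left(\left(-21\right) \left(-32\right)\right)} = \frac{33006}{-62 + 105 \cdot 672} = \frac{33006}{-62 + 70560} = \frac{33006}{70498} = 33006 \cdot \frac{1}{70498} = \frac{16503}{35249}$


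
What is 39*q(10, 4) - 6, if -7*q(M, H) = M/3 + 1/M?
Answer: -1759/70 ≈ -25.129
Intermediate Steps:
q(M, H) = -1/(7*M) - M/21 (q(M, H) = -(M/3 + 1/M)/7 = -(1/M + M/3)/7 = -1/(7*M) - M/21)
39*q(10, 4) - 6 = 39*((1/21)*(-3 - 1*10²)/10) - 6 = 39*((1/21)*(⅒)*(-3 - 1*100)) - 6 = 39*((1/21)*(⅒)*(-3 - 100)) - 6 = 39*((1/21)*(⅒)*(-103)) - 6 = 39*(-103/210) - 6 = -1339/70 - 6 = -1759/70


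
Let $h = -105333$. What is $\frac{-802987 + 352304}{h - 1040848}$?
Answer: $\frac{450683}{1146181} \approx 0.3932$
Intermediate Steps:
$\frac{-802987 + 352304}{h - 1040848} = \frac{-802987 + 352304}{-105333 - 1040848} = - \frac{450683}{-1146181} = \left(-450683\right) \left(- \frac{1}{1146181}\right) = \frac{450683}{1146181}$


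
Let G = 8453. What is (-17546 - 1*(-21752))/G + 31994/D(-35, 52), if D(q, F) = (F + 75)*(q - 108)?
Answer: -194060116/153514933 ≈ -1.2641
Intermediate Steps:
D(q, F) = (-108 + q)*(75 + F) (D(q, F) = (75 + F)*(-108 + q) = (-108 + q)*(75 + F))
(-17546 - 1*(-21752))/G + 31994/D(-35, 52) = (-17546 - 1*(-21752))/8453 + 31994/(-8100 - 108*52 + 75*(-35) + 52*(-35)) = (-17546 + 21752)*(1/8453) + 31994/(-8100 - 5616 - 2625 - 1820) = 4206*(1/8453) + 31994/(-18161) = 4206/8453 + 31994*(-1/18161) = 4206/8453 - 31994/18161 = -194060116/153514933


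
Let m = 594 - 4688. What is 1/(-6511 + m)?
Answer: -1/10605 ≈ -9.4295e-5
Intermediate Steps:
m = -4094
1/(-6511 + m) = 1/(-6511 - 4094) = 1/(-10605) = -1/10605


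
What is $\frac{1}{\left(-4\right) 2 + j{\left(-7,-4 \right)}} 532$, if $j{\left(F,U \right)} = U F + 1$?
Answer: $\frac{76}{3} \approx 25.333$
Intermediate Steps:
$j{\left(F,U \right)} = 1 + F U$ ($j{\left(F,U \right)} = F U + 1 = 1 + F U$)
$\frac{1}{\left(-4\right) 2 + j{\left(-7,-4 \right)}} 532 = \frac{1}{\left(-4\right) 2 + \left(1 - -28\right)} 532 = \frac{1}{-8 + \left(1 + 28\right)} 532 = \frac{1}{-8 + 29} \cdot 532 = \frac{1}{21} \cdot 532 = \frac{76}{3}$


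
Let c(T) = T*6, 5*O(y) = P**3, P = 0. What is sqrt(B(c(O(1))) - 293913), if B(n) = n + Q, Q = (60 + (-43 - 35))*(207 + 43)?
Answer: 3*I*sqrt(33157) ≈ 546.27*I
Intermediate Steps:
Q = -4500 (Q = (60 - 78)*250 = -18*250 = -4500)
O(y) = 0 (O(y) = (1/5)*0**3 = (1/5)*0 = 0)
c(T) = 6*T
B(n) = -4500 + n (B(n) = n - 4500 = -4500 + n)
sqrt(B(c(O(1))) - 293913) = sqrt((-4500 + 6*0) - 293913) = sqrt((-4500 + 0) - 293913) = sqrt(-4500 - 293913) = sqrt(-298413) = 3*I*sqrt(33157)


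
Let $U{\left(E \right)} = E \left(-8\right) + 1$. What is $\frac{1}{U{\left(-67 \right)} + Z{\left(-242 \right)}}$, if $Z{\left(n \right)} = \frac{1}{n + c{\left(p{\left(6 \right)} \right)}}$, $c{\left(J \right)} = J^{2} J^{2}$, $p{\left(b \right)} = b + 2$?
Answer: $\frac{3854}{2069599} \approx 0.0018622$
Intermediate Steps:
$U{\left(E \right)} = 1 - 8 E$ ($U{\left(E \right)} = - 8 E + 1 = 1 - 8 E$)
$p{\left(b \right)} = 2 + b$
$c{\left(J \right)} = J^{4}$
$Z{\left(n \right)} = \frac{1}{4096 + n}$ ($Z{\left(n \right)} = \frac{1}{n + \left(2 + 6\right)^{4}} = \frac{1}{n + 8^{4}} = \frac{1}{n + 4096} = \frac{1}{4096 + n}$)
$\frac{1}{U{\left(-67 \right)} + Z{\left(-242 \right)}} = \frac{1}{\left(1 - -536\right) + \frac{1}{4096 - 242}} = \frac{1}{\left(1 + 536\right) + \frac{1}{3854}} = \frac{1}{537 + \frac{1}{3854}} = \frac{1}{\frac{2069599}{3854}} = \frac{3854}{2069599}$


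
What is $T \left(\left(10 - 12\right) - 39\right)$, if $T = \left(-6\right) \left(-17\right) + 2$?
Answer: $-4264$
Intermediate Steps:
$T = 104$ ($T = 102 + 2 = 104$)
$T \left(\left(10 - 12\right) - 39\right) = 104 \left(\left(10 - 12\right) - 39\right) = 104 \left(-2 - 39\right) = 104 \left(-41\right) = -4264$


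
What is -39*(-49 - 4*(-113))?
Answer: -15717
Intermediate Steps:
-39*(-49 - 4*(-113)) = -39*(-49 - 1*(-452)) = -39*(-49 + 452) = -39*403 = -15717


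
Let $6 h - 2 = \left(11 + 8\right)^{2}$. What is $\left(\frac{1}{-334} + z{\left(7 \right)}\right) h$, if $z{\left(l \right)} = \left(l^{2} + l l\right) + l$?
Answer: $\frac{4243349}{668} \approx 6352.3$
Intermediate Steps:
$h = \frac{121}{2}$ ($h = \frac{1}{3} + \frac{\left(11 + 8\right)^{2}}{6} = \frac{1}{3} + \frac{19^{2}}{6} = \frac{1}{3} + \frac{1}{6} \cdot 361 = \frac{1}{3} + \frac{361}{6} = \frac{121}{2} \approx 60.5$)
$z{\left(l \right)} = l + 2 l^{2}$ ($z{\left(l \right)} = \left(l^{2} + l^{2}\right) + l = 2 l^{2} + l = l + 2 l^{2}$)
$\left(\frac{1}{-334} + z{\left(7 \right)}\right) h = \left(\frac{1}{-334} + 7 \left(1 + 2 \cdot 7\right)\right) \frac{121}{2} = \left(- \frac{1}{334} + 7 \left(1 + 14\right)\right) \frac{121}{2} = \left(- \frac{1}{334} + 7 \cdot 15\right) \frac{121}{2} = \left(- \frac{1}{334} + 105\right) \frac{121}{2} = \frac{35069}{334} \cdot \frac{121}{2} = \frac{4243349}{668}$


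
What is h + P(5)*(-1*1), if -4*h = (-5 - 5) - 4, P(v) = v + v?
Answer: -13/2 ≈ -6.5000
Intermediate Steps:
P(v) = 2*v
h = 7/2 (h = -((-5 - 5) - 4)/4 = -(-10 - 4)/4 = -1/4*(-14) = 7/2 ≈ 3.5000)
h + P(5)*(-1*1) = 7/2 + (2*5)*(-1*1) = 7/2 + 10*(-1) = 7/2 - 10 = -13/2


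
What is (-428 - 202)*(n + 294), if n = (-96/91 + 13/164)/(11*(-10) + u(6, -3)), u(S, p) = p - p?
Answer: -4343910489/23452 ≈ -1.8523e+5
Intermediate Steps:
u(S, p) = 0
n = 14561/1641640 (n = (-96/91 + 13/164)/(11*(-10) + 0) = (-96*1/91 + 13*(1/164))/(-110 + 0) = (-96/91 + 13/164)/(-110) = -14561/14924*(-1/110) = 14561/1641640 ≈ 0.0088698)
(-428 - 202)*(n + 294) = (-428 - 202)*(14561/1641640 + 294) = -630*482656721/1641640 = -4343910489/23452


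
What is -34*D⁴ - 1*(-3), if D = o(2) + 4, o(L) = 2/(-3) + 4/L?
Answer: -2227981/81 ≈ -27506.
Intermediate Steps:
o(L) = -⅔ + 4/L (o(L) = 2*(-⅓) + 4/L = -⅔ + 4/L)
D = 16/3 (D = (-⅔ + 4/2) + 4 = (-⅔ + 4*(½)) + 4 = (-⅔ + 2) + 4 = 4/3 + 4 = 16/3 ≈ 5.3333)
-34*D⁴ - 1*(-3) = -34*(-1*16/3)⁴ - 1*(-3) = -34*(-16/3)⁴ + 3 = -34*65536/81 + 3 = -2228224/81 + 3 = -2227981/81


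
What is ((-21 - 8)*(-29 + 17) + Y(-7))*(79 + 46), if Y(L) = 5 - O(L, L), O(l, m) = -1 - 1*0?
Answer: 44250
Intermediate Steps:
O(l, m) = -1 (O(l, m) = -1 + 0 = -1)
Y(L) = 6 (Y(L) = 5 - 1*(-1) = 5 + 1 = 6)
((-21 - 8)*(-29 + 17) + Y(-7))*(79 + 46) = ((-21 - 8)*(-29 + 17) + 6)*(79 + 46) = (-29*(-12) + 6)*125 = (348 + 6)*125 = 354*125 = 44250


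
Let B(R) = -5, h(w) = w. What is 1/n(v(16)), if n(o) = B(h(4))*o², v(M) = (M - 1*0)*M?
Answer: -1/327680 ≈ -3.0518e-6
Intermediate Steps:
v(M) = M² (v(M) = (M + 0)*M = M*M = M²)
n(o) = -5*o²
1/n(v(16)) = 1/(-5*(16²)²) = 1/(-5*256²) = 1/(-5*65536) = 1/(-327680) = -1/327680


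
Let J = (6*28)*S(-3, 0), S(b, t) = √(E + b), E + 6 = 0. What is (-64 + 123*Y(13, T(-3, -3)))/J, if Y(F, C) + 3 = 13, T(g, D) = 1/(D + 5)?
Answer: -583*I/252 ≈ -2.3135*I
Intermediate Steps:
E = -6 (E = -6 + 0 = -6)
T(g, D) = 1/(5 + D)
Y(F, C) = 10 (Y(F, C) = -3 + 13 = 10)
S(b, t) = √(-6 + b)
J = 504*I (J = (6*28)*√(-6 - 3) = 168*√(-9) = 168*(3*I) = 504*I ≈ 504.0*I)
(-64 + 123*Y(13, T(-3, -3)))/J = (-64 + 123*10)/((504*I)) = (-64 + 1230)*(-I/504) = 1166*(-I/504) = -583*I/252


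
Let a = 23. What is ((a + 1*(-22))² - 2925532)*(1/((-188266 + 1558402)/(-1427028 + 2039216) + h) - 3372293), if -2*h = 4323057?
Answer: 2175825608567968895183709/220543406537 ≈ 9.8657e+12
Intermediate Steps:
h = -4323057/2 (h = -½*4323057 = -4323057/2 ≈ -2.1615e+6)
((a + 1*(-22))² - 2925532)*(1/((-188266 + 1558402)/(-1427028 + 2039216) + h) - 3372293) = ((23 + 1*(-22))² - 2925532)*(1/((-188266 + 1558402)/(-1427028 + 2039216) - 4323057/2) - 3372293) = ((23 - 22)² - 2925532)*(1/(1370136/612188 - 4323057/2) - 3372293) = (1² - 2925532)*(1/(1370136*(1/612188) - 4323057/2) - 3372293) = (1 - 2925532)*(1/(342534/153047 - 4323057/2) - 3372293) = -2925531*(1/(-661630219611/306094) - 3372293) = -2925531*(-306094/661630219611 - 3372293) = -2925531*(-2231210958182944117/661630219611) = 2175825608567968895183709/220543406537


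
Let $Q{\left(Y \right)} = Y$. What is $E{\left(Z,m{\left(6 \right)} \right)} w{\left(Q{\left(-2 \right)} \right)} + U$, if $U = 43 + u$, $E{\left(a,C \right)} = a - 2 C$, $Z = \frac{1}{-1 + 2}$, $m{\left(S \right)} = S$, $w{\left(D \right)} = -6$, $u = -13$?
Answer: $96$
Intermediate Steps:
$Z = 1$ ($Z = 1^{-1} = 1$)
$U = 30$ ($U = 43 - 13 = 30$)
$E{\left(Z,m{\left(6 \right)} \right)} w{\left(Q{\left(-2 \right)} \right)} + U = \left(1 - 12\right) \left(-6\right) + 30 = \left(-11\right) \left(-6\right) + 30 = 66 + 30 = 96$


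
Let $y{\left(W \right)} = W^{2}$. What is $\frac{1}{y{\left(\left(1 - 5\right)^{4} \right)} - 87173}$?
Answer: $- \frac{1}{21637} \approx -4.6217 \cdot 10^{-5}$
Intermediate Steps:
$\frac{1}{y{\left(\left(1 - 5\right)^{4} \right)} - 87173} = \frac{1}{\left(\left(1 - 5\right)^{4}\right)^{2} - 87173} = \frac{1}{\left(\left(-4\right)^{4}\right)^{2} - 87173} = \frac{1}{256^{2} - 87173} = \frac{1}{65536 - 87173} = \frac{1}{-21637} = - \frac{1}{21637}$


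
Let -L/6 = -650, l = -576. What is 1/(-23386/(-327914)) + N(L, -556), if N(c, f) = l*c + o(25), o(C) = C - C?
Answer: -26266991243/11693 ≈ -2.2464e+6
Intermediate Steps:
o(C) = 0
L = 3900 (L = -6*(-650) = 3900)
N(c, f) = -576*c (N(c, f) = -576*c + 0 = -576*c)
1/(-23386/(-327914)) + N(L, -556) = 1/(-23386/(-327914)) - 576*3900 = 1/(-23386*(-1/327914)) - 2246400 = 1/(11693/163957) - 2246400 = 163957/11693 - 2246400 = -26266991243/11693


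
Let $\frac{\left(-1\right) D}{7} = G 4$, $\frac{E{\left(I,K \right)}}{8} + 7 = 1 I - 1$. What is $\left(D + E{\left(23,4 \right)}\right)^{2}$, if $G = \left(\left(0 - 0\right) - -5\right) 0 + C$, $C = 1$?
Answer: $8464$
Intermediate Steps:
$E{\left(I,K \right)} = -64 + 8 I$ ($E{\left(I,K \right)} = -56 + 8 \left(1 I - 1\right) = -56 + 8 \left(I - 1\right) = -56 + 8 \left(-1 + I\right) = -56 + \left(-8 + 8 I\right) = -64 + 8 I$)
$G = 1$ ($G = \left(\left(0 - 0\right) - -5\right) 0 + 1 = \left(\left(0 + 0\right) + 5\right) 0 + 1 = \left(0 + 5\right) 0 + 1 = 5 \cdot 0 + 1 = 0 + 1 = 1$)
$D = -28$ ($D = - 7 \cdot 1 \cdot 4 = \left(-7\right) 4 = -28$)
$\left(D + E{\left(23,4 \right)}\right)^{2} = \left(-28 + \left(-64 + 8 \cdot 23\right)\right)^{2} = \left(-28 + \left(-64 + 184\right)\right)^{2} = \left(-28 + 120\right)^{2} = 92^{2} = 8464$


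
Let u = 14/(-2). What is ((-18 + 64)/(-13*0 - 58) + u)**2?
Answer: 51076/841 ≈ 60.732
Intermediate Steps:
u = -7 (u = 14*(-1/2) = -7)
((-18 + 64)/(-13*0 - 58) + u)**2 = ((-18 + 64)/(-13*0 - 58) - 7)**2 = (46/(0 - 58) - 7)**2 = (46/(-58) - 7)**2 = (46*(-1/58) - 7)**2 = (-23/29 - 7)**2 = (-226/29)**2 = 51076/841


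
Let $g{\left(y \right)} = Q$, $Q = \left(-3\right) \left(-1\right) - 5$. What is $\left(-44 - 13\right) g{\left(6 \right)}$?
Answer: $114$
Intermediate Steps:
$Q = -2$ ($Q = 3 - 5 = -2$)
$g{\left(y \right)} = -2$
$\left(-44 - 13\right) g{\left(6 \right)} = \left(-44 - 13\right) \left(-2\right) = \left(-57\right) \left(-2\right) = 114$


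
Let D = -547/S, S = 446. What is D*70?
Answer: -19145/223 ≈ -85.852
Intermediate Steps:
D = -547/446 ≈ -1.2265
D*70 = -547/446*70 = -19145/223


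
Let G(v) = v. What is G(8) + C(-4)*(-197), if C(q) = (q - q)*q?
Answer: 8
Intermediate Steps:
C(q) = 0 (C(q) = 0*q = 0)
G(8) + C(-4)*(-197) = 8 + 0*(-197) = 8 + 0 = 8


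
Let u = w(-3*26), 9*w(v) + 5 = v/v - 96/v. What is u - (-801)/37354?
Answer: -139003/485602 ≈ -0.28625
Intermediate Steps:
w(v) = -4/9 - 32/(3*v) (w(v) = -5/9 + (v/v - 96/v)/9 = -5/9 + (1 - 96/v)/9 = -5/9 + (⅑ - 32/(3*v)) = -4/9 - 32/(3*v))
u = -4/13 (u = 4*(-24 - (-3)*26)/(9*((-3*26))) = (4/9)*(-24 - 1*(-78))/(-78) = (4/9)*(-1/78)*(-24 + 78) = (4/9)*(-1/78)*54 = -4/13 ≈ -0.30769)
u - (-801)/37354 = -4/13 - (-801)/37354 = -4/13 - 1*(-801/37354) = -4/13 + 801/37354 = -139003/485602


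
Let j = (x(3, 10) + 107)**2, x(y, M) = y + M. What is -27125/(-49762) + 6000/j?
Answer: 287155/298572 ≈ 0.96176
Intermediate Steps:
x(y, M) = M + y
j = 14400 (j = ((10 + 3) + 107)**2 = (13 + 107)**2 = 120**2 = 14400)
-27125/(-49762) + 6000/j = -27125/(-49762) + 6000/14400 = -27125*(-1/49762) + 6000*(1/14400) = 27125/49762 + 5/12 = 287155/298572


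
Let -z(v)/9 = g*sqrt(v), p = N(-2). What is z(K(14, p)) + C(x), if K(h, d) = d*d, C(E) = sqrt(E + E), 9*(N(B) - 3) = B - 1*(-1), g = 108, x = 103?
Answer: -2808 + sqrt(206) ≈ -2793.6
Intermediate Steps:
N(B) = 28/9 + B/9 (N(B) = 3 + (B - 1*(-1))/9 = 3 + (B + 1)/9 = 3 + (1 + B)/9 = 3 + (1/9 + B/9) = 28/9 + B/9)
p = 26/9 (p = 28/9 + (1/9)*(-2) = 28/9 - 2/9 = 26/9 ≈ 2.8889)
C(E) = sqrt(2)*sqrt(E) (C(E) = sqrt(2*E) = sqrt(2)*sqrt(E))
K(h, d) = d**2
z(v) = -972*sqrt(v)
z(K(14, p)) + C(x) = -972*sqrt((26/9)**2) + sqrt(2)*sqrt(103) = -972*sqrt(676/81) + sqrt(206) = -972*26/9 + sqrt(206) = -2808 + sqrt(206)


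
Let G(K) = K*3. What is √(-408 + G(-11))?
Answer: 21*I ≈ 21.0*I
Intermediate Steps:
G(K) = 3*K
√(-408 + G(-11)) = √(-408 + 3*(-11)) = √(-408 - 33) = √(-441) = 21*I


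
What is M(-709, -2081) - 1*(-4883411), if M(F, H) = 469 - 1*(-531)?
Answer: 4884411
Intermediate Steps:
M(F, H) = 1000 (M(F, H) = 469 + 531 = 1000)
M(-709, -2081) - 1*(-4883411) = 1000 - 1*(-4883411) = 1000 + 4883411 = 4884411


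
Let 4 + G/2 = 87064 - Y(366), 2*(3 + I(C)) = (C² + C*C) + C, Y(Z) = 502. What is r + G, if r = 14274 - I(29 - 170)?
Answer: 335165/2 ≈ 1.6758e+5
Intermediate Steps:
I(C) = -3 + C² + C/2 (I(C) = -3 + ((C² + C*C) + C)/2 = -3 + ((C² + C²) + C)/2 = -3 + (2*C² + C)/2 = -3 + (C + 2*C²)/2 = -3 + (C² + C/2) = -3 + C² + C/2)
G = 173116 (G = -8 + 2*(87064 - 1*502) = -8 + 2*(87064 - 502) = -8 + 2*86562 = -8 + 173124 = 173116)
r = -11067/2 (r = 14274 - (-3 + (29 - 170)² + (29 - 170)/2) = 14274 - (-3 + (-141)² + (½)*(-141)) = 14274 - (-3 + 19881 - 141/2) = 14274 - 1*39615/2 = 14274 - 39615/2 = -11067/2 ≈ -5533.5)
r + G = -11067/2 + 173116 = 335165/2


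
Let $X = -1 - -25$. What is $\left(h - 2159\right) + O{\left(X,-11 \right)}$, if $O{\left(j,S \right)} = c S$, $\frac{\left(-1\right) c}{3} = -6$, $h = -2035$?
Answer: $-4392$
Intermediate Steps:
$c = 18$ ($c = \left(-3\right) \left(-6\right) = 18$)
$X = 24$ ($X = -1 + 25 = 24$)
$O{\left(j,S \right)} = 18 S$
$\left(h - 2159\right) + O{\left(X,-11 \right)} = \left(-2035 - 2159\right) + 18 \left(-11\right) = -4194 - 198 = -4392$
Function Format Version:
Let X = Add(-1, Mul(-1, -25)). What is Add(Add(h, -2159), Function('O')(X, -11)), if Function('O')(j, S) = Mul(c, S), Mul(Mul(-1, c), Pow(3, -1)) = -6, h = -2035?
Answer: -4392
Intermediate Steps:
c = 18 (c = Mul(-3, -6) = 18)
X = 24 (X = Add(-1, 25) = 24)
Function('O')(j, S) = Mul(18, S)
Add(Add(h, -2159), Function('O')(X, -11)) = Add(Add(-2035, -2159), Mul(18, -11)) = Add(-4194, -198) = -4392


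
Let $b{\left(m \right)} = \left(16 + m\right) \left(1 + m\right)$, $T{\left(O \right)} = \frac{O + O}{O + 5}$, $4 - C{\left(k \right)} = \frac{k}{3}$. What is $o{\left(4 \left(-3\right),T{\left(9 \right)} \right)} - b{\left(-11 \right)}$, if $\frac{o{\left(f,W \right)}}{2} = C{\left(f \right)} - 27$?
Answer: $12$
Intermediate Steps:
$C{\left(k \right)} = 4 - \frac{k}{3}$
$T{\left(O \right)} = \frac{2 O}{5 + O}$
$o{\left(f,W \right)} = -46 - \frac{2 f}{3}$ ($o{\left(f,W \right)} = 2 \left(\left(4 - \frac{f}{3}\right) - 27\right) = 2 \left(-23 - \frac{f}{3}\right) = -46 - \frac{2 f}{3}$)
$b{\left(m \right)} = \left(1 + m\right) \left(16 + m\right)$
$o{\left(4 \left(-3\right),T{\left(9 \right)} \right)} - b{\left(-11 \right)} = \left(-46 - \frac{2 \cdot 4 \left(-3\right)}{3}\right) - \left(16 + \left(-11\right)^{2} + 17 \left(-11\right)\right) = \left(-46 - -8\right) - \left(16 + 121 - 187\right) = \left(-46 + 8\right) - -50 = -38 + 50 = 12$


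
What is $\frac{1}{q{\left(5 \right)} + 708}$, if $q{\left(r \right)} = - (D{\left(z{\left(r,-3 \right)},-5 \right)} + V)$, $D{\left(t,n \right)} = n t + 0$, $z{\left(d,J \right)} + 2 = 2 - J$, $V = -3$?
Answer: $\frac{1}{726} \approx 0.0013774$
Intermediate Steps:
$z{\left(d,J \right)} = - J$ ($z{\left(d,J \right)} = -2 - \left(-2 + J\right) = - J$)
$D{\left(t,n \right)} = n t$
$q{\left(r \right)} = 18$ ($q{\left(r \right)} = - (- 5 \left(\left(-1\right) \left(-3\right)\right) - 3) = - (\left(-5\right) 3 - 3) = - (-15 - 3) = \left(-1\right) \left(-18\right) = 18$)
$\frac{1}{q{\left(5 \right)} + 708} = \frac{1}{18 + 708} = \frac{1}{726}$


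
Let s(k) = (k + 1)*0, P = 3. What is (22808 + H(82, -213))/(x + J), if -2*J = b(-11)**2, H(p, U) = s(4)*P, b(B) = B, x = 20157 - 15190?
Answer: 45616/9813 ≈ 4.6485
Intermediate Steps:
x = 4967
s(k) = 0 (s(k) = (1 + k)*0 = 0)
H(p, U) = 0 (H(p, U) = 0*3 = 0)
J = -121/2 (J = -1/2*(-11)**2 = -1/2*121 = -121/2 ≈ -60.500)
(22808 + H(82, -213))/(x + J) = (22808 + 0)/(4967 - 121/2) = 22808/(9813/2) = 22808*(2/9813) = 45616/9813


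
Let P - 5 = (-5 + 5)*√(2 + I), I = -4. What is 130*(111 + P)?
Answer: 15080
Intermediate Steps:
P = 5 (P = 5 + (-5 + 5)*√(2 - 4) = 5 + 0*√(-2) = 5 + 0*(I*√2) = 5 + 0 = 5)
130*(111 + P) = 130*(111 + 5) = 130*116 = 15080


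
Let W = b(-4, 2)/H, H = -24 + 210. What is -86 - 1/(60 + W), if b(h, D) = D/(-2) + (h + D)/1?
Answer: -319896/3719 ≈ -86.017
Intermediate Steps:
b(h, D) = h + D/2 (b(h, D) = D*(-1/2) + (D + h)*1 = -D/2 + (D + h) = h + D/2)
H = 186
W = -1/62 (W = (-4 + (1/2)*2)/186 = (-4 + 1)*(1/186) = -3*1/186 = -1/62 ≈ -0.016129)
-86 - 1/(60 + W) = -86 - 1/(60 - 1/62) = -86 - 1/3719/62 = -86 - 1*62/3719 = -86 - 62/3719 = -319896/3719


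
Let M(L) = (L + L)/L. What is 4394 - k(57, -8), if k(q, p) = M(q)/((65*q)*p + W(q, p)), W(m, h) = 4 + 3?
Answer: 130207404/29633 ≈ 4394.0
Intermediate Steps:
W(m, h) = 7
M(L) = 2 (M(L) = (2*L)/L = 2)
k(q, p) = 2/(7 + 65*p*q) (k(q, p) = 2/((65*q)*p + 7) = 2/(65*p*q + 7) = 2/(7 + 65*p*q))
4394 - k(57, -8) = 4394 - 2/(7 + 65*(-8)*57) = 4394 - 2/(7 - 29640) = 4394 - 2/(-29633) = 4394 - 2*(-1)/29633 = 4394 - 1*(-2/29633) = 4394 + 2/29633 = 130207404/29633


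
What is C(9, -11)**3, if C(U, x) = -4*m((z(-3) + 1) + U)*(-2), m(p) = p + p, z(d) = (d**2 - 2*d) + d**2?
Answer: 160989184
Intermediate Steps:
z(d) = -2*d + 2*d**2
m(p) = 2*p
C(U, x) = 400 + 16*U (C(U, x) = -8*((2*(-3)*(-1 - 3) + 1) + U)*(-2) = -8*((2*(-3)*(-4) + 1) + U)*(-2) = -8*((24 + 1) + U)*(-2) = -8*(25 + U)*(-2) = -4*(50 + 2*U)*(-2) = (-200 - 8*U)*(-2) = 400 + 16*U)
C(9, -11)**3 = (400 + 16*9)**3 = (400 + 144)**3 = 544**3 = 160989184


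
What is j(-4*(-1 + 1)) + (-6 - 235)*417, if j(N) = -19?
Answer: -100516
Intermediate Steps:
j(-4*(-1 + 1)) + (-6 - 235)*417 = -19 + (-6 - 235)*417 = -19 - 241*417 = -19 - 100497 = -100516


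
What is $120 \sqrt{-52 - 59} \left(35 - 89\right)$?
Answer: $- 6480 i \sqrt{111} \approx - 68271.0 i$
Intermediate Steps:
$120 \sqrt{-52 - 59} \left(35 - 89\right) = 120 \sqrt{-111} \left(-54\right) = 120 i \sqrt{111} \left(-54\right) = - 6480 i \sqrt{111}$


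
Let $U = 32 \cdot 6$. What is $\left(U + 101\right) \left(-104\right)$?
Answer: $-30472$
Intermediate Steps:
$U = 192$
$\left(U + 101\right) \left(-104\right) = \left(192 + 101\right) \left(-104\right) = 293 \left(-104\right) = -30472$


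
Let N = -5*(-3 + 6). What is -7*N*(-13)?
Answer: -1365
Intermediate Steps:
N = -15 (N = -5*3 = -15)
-7*N*(-13) = -7*(-15)*(-13) = 105*(-13) = -1365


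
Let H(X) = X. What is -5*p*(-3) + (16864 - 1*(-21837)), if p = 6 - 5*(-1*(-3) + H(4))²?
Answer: 35116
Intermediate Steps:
p = -239 (p = 6 - 5*(-1*(-3) + 4)² = 6 - 5*(3 + 4)² = 6 - 5*7² = 6 - 5*49 = 6 - 245 = -239)
-5*p*(-3) + (16864 - 1*(-21837)) = -5*(-239)*(-3) + (16864 - 1*(-21837)) = 1195*(-3) + (16864 + 21837) = -3585 + 38701 = 35116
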